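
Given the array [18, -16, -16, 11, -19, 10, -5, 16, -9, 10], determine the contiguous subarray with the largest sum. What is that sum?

Using Kadane's algorithm on [18, -16, -16, 11, -19, 10, -5, 16, -9, 10]:

Scanning through the array:
Position 1 (value -16): max_ending_here = 2, max_so_far = 18
Position 2 (value -16): max_ending_here = -14, max_so_far = 18
Position 3 (value 11): max_ending_here = 11, max_so_far = 18
Position 4 (value -19): max_ending_here = -8, max_so_far = 18
Position 5 (value 10): max_ending_here = 10, max_so_far = 18
Position 6 (value -5): max_ending_here = 5, max_so_far = 18
Position 7 (value 16): max_ending_here = 21, max_so_far = 21
Position 8 (value -9): max_ending_here = 12, max_so_far = 21
Position 9 (value 10): max_ending_here = 22, max_so_far = 22

Maximum subarray: [10, -5, 16, -9, 10]
Maximum sum: 22

The maximum subarray is [10, -5, 16, -9, 10] with sum 22. This subarray runs from index 5 to index 9.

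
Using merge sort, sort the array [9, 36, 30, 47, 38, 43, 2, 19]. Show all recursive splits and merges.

Merge sort trace:

Split: [9, 36, 30, 47, 38, 43, 2, 19] -> [9, 36, 30, 47] and [38, 43, 2, 19]
  Split: [9, 36, 30, 47] -> [9, 36] and [30, 47]
    Split: [9, 36] -> [9] and [36]
    Merge: [9] + [36] -> [9, 36]
    Split: [30, 47] -> [30] and [47]
    Merge: [30] + [47] -> [30, 47]
  Merge: [9, 36] + [30, 47] -> [9, 30, 36, 47]
  Split: [38, 43, 2, 19] -> [38, 43] and [2, 19]
    Split: [38, 43] -> [38] and [43]
    Merge: [38] + [43] -> [38, 43]
    Split: [2, 19] -> [2] and [19]
    Merge: [2] + [19] -> [2, 19]
  Merge: [38, 43] + [2, 19] -> [2, 19, 38, 43]
Merge: [9, 30, 36, 47] + [2, 19, 38, 43] -> [2, 9, 19, 30, 36, 38, 43, 47]

Final sorted array: [2, 9, 19, 30, 36, 38, 43, 47]

The merge sort proceeds by recursively splitting the array and merging sorted halves.
After all merges, the sorted array is [2, 9, 19, 30, 36, 38, 43, 47].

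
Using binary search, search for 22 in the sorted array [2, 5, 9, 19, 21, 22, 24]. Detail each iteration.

Binary search for 22 in [2, 5, 9, 19, 21, 22, 24]:

lo=0, hi=6, mid=3, arr[mid]=19 -> 19 < 22, search right half
lo=4, hi=6, mid=5, arr[mid]=22 -> Found target at index 5!

Binary search finds 22 at index 5 after 2 comparisons. The search repeatedly halves the search space by comparing with the middle element.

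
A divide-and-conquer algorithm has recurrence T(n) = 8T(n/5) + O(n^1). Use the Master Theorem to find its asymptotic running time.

Master Theorem for T(n) = 8T(n/5) + O(n^1):

a = 8, b = 5, c = 1
log_b(a) = log_5(8) = 1.2920

Case 1: c = 1 < log_5(8) = 1.2920
T(n) = O(n^(log_5 8))

For T(n) = 8T(n/5) + O(n^1): log_5(8) = 1.2920. This is Case 1 of the Master Theorem (c < log_b(a), work dominated by leaves), giving O(n^(log_5 8)).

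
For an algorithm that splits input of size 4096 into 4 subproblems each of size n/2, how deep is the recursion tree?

For divide and conquer with division factor 2:

Problem sizes at each level:
Level 0: 4096
Level 1: 2048
Level 2: 1024
Level 3: 512
Level 4: 256
Level 5: 128
Level 6: 64
Level 7: 32
Level 8: 16
Level 9: 8
Level 10: 4
Level 11: 2
Level 12: 1

The root is level 0 and the size-1 base case is level 12 (the tree spans levels 0 through 12, i.e. 13 levels counting the root), so the depth is the number of divisions: log_2(4096) = 12

The recursion tree depth is log_2(4096) = 12. At each level, the problem size is divided by 2, so it takes 12 divisions to reduce to a base case of size 1. The algorithm makes 4 recursive calls at each level.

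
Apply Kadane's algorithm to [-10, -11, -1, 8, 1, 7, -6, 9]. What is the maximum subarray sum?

Using Kadane's algorithm on [-10, -11, -1, 8, 1, 7, -6, 9]:

Scanning through the array:
Position 1 (value -11): max_ending_here = -11, max_so_far = -10
Position 2 (value -1): max_ending_here = -1, max_so_far = -1
Position 3 (value 8): max_ending_here = 8, max_so_far = 8
Position 4 (value 1): max_ending_here = 9, max_so_far = 9
Position 5 (value 7): max_ending_here = 16, max_so_far = 16
Position 6 (value -6): max_ending_here = 10, max_so_far = 16
Position 7 (value 9): max_ending_here = 19, max_so_far = 19

Maximum subarray: [8, 1, 7, -6, 9]
Maximum sum: 19

The maximum subarray is [8, 1, 7, -6, 9] with sum 19. This subarray runs from index 3 to index 7.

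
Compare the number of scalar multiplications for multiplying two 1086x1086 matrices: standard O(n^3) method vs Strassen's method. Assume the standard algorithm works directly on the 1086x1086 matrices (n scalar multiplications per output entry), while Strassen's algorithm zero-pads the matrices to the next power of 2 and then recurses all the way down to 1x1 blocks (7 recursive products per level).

Matrix multiplication for 1086x1086 matrices:

Strassen's algorithm requires power-of-2 dimensions. Pad 1086x1086 to 2048x2048 (next power of 2).

Standard algorithm: 1086^3 = 1280824056 multiplications
Strassen's algorithm: 7^(log2(2048)) = 7^11 = 1977326743 multiplications
Difference: 1280824056 - 1977326743 = -696502687 (Strassen uses MORE here due to padding overhead — for small or just-over-power-of-2 n, padding can outweigh the per-level savings)

Standard: 1280824056 multiplications (1086^3). Strassen: 1977326743 multiplications (7^11, after padding to 2048x2048). Strassen reduces 8 recursive multiplications to 7 at each level.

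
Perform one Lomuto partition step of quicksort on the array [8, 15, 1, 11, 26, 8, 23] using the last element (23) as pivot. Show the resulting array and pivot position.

Lomuto partition with pivot = 23:

Initial array: [8, 15, 1, 11, 26, 8, 23]

arr[0]=8 <= 23: swap with position 0, array becomes [8, 15, 1, 11, 26, 8, 23]
arr[1]=15 <= 23: swap with position 1, array becomes [8, 15, 1, 11, 26, 8, 23]
arr[2]=1 <= 23: swap with position 2, array becomes [8, 15, 1, 11, 26, 8, 23]
arr[3]=11 <= 23: swap with position 3, array becomes [8, 15, 1, 11, 26, 8, 23]
arr[4]=26 > 23: no swap
arr[5]=8 <= 23: swap with position 4, array becomes [8, 15, 1, 11, 8, 26, 23]

Place pivot at position 5: [8, 15, 1, 11, 8, 23, 26]
Pivot position: 5

After partitioning with pivot 23, the array becomes [8, 15, 1, 11, 8, 23, 26]. The pivot is placed at index 5. All elements to the left of the pivot are <= 23, and all elements to the right are > 23.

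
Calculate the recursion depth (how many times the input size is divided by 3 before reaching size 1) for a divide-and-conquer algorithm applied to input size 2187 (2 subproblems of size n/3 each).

For divide and conquer with division factor 3:

Problem sizes at each level:
Level 0: 2187
Level 1: 729
Level 2: 243
Level 3: 81
Level 4: 27
Level 5: 9
Level 6: 3
Level 7: 1

The root is level 0 and the size-1 base case is level 7 (the tree spans levels 0 through 7, i.e. 8 levels counting the root), so the depth is the number of divisions: log_3(2187) = 7

The recursion tree depth is log_3(2187) = 7. At each level, the problem size is divided by 3, so it takes 7 divisions to reduce to a base case of size 1. The algorithm makes 2 recursive calls at each level.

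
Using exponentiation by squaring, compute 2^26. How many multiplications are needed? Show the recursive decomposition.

Computing 2^26 by squaring (build up from 2^1; each line after the first costs one multiplication):

2^1 = 2
2^2 = (2^1)^2 = 2^2 = 4
2^3 = 2 * 2^2 = 2 * 4 = 8
2^6 = (2^3)^2 = 8^2 = 64
2^12 = (2^6)^2 = 64^2 = 4096
2^13 = 2 * 2^12 = 2 * 4096 = 8192
2^26 = (2^13)^2 = 8192^2 = 67108864

Result: 67108864
Multiplications needed: 6 (6 lines after 2^1)

2^26 = 67108864. Using exponentiation by squaring, this requires 6 multiplications. The key idea: if the exponent is even, square the half-power; if odd, multiply by the base once.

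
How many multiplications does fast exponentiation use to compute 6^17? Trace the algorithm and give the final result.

Computing 6^17 by squaring (build up from 6^1; each line after the first costs one multiplication):

6^1 = 6
6^2 = (6^1)^2 = 6^2 = 36
6^4 = (6^2)^2 = 36^2 = 1296
6^8 = (6^4)^2 = 1296^2 = 1679616
6^16 = (6^8)^2 = 1679616^2 = 2821109907456
6^17 = 6 * 6^16 = 6 * 2821109907456 = 16926659444736

Result: 16926659444736
Multiplications needed: 5 (5 lines after 6^1)

6^17 = 16926659444736. Using exponentiation by squaring, this requires 5 multiplications. The key idea: if the exponent is even, square the half-power; if odd, multiply by the base once.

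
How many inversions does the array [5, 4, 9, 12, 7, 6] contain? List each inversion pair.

Finding inversions in [5, 4, 9, 12, 7, 6]:

(0, 1): arr[0]=5 > arr[1]=4
(2, 4): arr[2]=9 > arr[4]=7
(2, 5): arr[2]=9 > arr[5]=6
(3, 4): arr[3]=12 > arr[4]=7
(3, 5): arr[3]=12 > arr[5]=6
(4, 5): arr[4]=7 > arr[5]=6

Total inversions: 6

The array has 6 inversion(s): (0,1), (2,4), (2,5), (3,4), (3,5), (4,5). Each pair (i,j) satisfies i < j and arr[i] > arr[j].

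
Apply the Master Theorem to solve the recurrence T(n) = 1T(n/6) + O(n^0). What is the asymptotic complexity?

Master Theorem for T(n) = 1T(n/6) + O(n^0):

a = 1, b = 6, c = 0
log_b(a) = log_6(1) = 0.0000

Case 2: c = 0 = log_6(1) = 0.0000
T(n) = O(n^0 log n) = O(log n)

For T(n) = 1T(n/6) + O(n^0): log_6(1) = 0.0000. This is Case 2 of the Master Theorem (c = log_b(a), equal work at all levels), giving O(log n).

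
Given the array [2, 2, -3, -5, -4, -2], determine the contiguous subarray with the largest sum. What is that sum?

Using Kadane's algorithm on [2, 2, -3, -5, -4, -2]:

Scanning through the array:
Position 1 (value 2): max_ending_here = 4, max_so_far = 4
Position 2 (value -3): max_ending_here = 1, max_so_far = 4
Position 3 (value -5): max_ending_here = -4, max_so_far = 4
Position 4 (value -4): max_ending_here = -4, max_so_far = 4
Position 5 (value -2): max_ending_here = -2, max_so_far = 4

Maximum subarray: [2, 2]
Maximum sum: 4

The maximum subarray is [2, 2] with sum 4. This subarray runs from index 0 to index 1.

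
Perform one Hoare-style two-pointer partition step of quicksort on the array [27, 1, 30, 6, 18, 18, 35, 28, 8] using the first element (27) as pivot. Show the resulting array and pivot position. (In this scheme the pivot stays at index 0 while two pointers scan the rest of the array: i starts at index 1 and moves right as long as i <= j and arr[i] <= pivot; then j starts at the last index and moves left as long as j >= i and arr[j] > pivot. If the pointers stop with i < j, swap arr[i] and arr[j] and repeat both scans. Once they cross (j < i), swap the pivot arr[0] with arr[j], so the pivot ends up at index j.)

Hoare-style two-pointer partition with pivot = 27:

Initial array: [27, 1, 30, 6, 18, 18, 35, 28, 8]

Pointers start at i = 1, j = 8.
i stops at index 2 (arr[2]=30 > 27), j stops at index 8 (arr[8]=8 <= 27): swap arr[2] and arr[8], array becomes [27, 1, 8, 6, 18, 18, 35, 28, 30]
i ends at 6, j ends at 5: the pointers have crossed (j < i), so scanning stops.

Swap pivot arr[0] with arr[5] to place pivot at position 5: [18, 1, 8, 6, 18, 27, 35, 28, 30]
Pivot position: 5

After partitioning with pivot 27, the array becomes [18, 1, 8, 6, 18, 27, 35, 28, 30]. The pivot is placed at index 5. All elements to the left of the pivot are <= 27, and all elements to the right are > 27.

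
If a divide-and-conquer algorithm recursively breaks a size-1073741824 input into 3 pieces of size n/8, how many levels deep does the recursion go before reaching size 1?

For divide and conquer with division factor 8:

Problem sizes at each level:
Level 0: 1073741824
Level 1: 134217728
Level 2: 16777216
Level 3: 2097152
Level 4: 262144
Level 5: 32768
Level 6: 4096
Level 7: 512
Level 8: 64
Level 9: 8
Level 10: 1

The root is level 0 and the size-1 base case is level 10 (the tree spans levels 0 through 10, i.e. 11 levels counting the root), so the depth is the number of divisions: log_8(1073741824) = 10

The recursion tree depth is log_8(1073741824) = 10. At each level, the problem size is divided by 8, so it takes 10 divisions to reduce to a base case of size 1. The algorithm makes 3 recursive calls at each level.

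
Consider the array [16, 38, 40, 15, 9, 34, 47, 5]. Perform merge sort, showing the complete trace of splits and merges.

Merge sort trace:

Split: [16, 38, 40, 15, 9, 34, 47, 5] -> [16, 38, 40, 15] and [9, 34, 47, 5]
  Split: [16, 38, 40, 15] -> [16, 38] and [40, 15]
    Split: [16, 38] -> [16] and [38]
    Merge: [16] + [38] -> [16, 38]
    Split: [40, 15] -> [40] and [15]
    Merge: [40] + [15] -> [15, 40]
  Merge: [16, 38] + [15, 40] -> [15, 16, 38, 40]
  Split: [9, 34, 47, 5] -> [9, 34] and [47, 5]
    Split: [9, 34] -> [9] and [34]
    Merge: [9] + [34] -> [9, 34]
    Split: [47, 5] -> [47] and [5]
    Merge: [47] + [5] -> [5, 47]
  Merge: [9, 34] + [5, 47] -> [5, 9, 34, 47]
Merge: [15, 16, 38, 40] + [5, 9, 34, 47] -> [5, 9, 15, 16, 34, 38, 40, 47]

Final sorted array: [5, 9, 15, 16, 34, 38, 40, 47]

The merge sort proceeds by recursively splitting the array and merging sorted halves.
After all merges, the sorted array is [5, 9, 15, 16, 34, 38, 40, 47].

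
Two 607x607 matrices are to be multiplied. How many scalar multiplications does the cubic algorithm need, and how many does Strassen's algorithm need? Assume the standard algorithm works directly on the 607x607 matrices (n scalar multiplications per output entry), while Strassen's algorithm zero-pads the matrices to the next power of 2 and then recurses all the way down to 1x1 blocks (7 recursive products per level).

Matrix multiplication for 607x607 matrices:

Strassen's algorithm requires power-of-2 dimensions. Pad 607x607 to 1024x1024 (next power of 2).

Standard algorithm: 607^3 = 223648543 multiplications
Strassen's algorithm: 7^(log2(1024)) = 7^10 = 282475249 multiplications
Difference: 223648543 - 282475249 = -58826706 (Strassen uses MORE here due to padding overhead — for small or just-over-power-of-2 n, padding can outweigh the per-level savings)

Standard: 223648543 multiplications (607^3). Strassen: 282475249 multiplications (7^10, after padding to 1024x1024). Strassen reduces 8 recursive multiplications to 7 at each level.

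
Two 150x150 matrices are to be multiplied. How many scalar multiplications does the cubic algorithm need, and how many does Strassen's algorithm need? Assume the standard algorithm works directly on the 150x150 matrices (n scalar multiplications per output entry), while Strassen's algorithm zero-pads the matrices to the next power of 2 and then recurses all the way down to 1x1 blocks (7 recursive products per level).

Matrix multiplication for 150x150 matrices:

Strassen's algorithm requires power-of-2 dimensions. Pad 150x150 to 256x256 (next power of 2).

Standard algorithm: 150^3 = 3375000 multiplications
Strassen's algorithm: 7^(log2(256)) = 7^8 = 5764801 multiplications
Difference: 3375000 - 5764801 = -2389801 (Strassen uses MORE here due to padding overhead — for small or just-over-power-of-2 n, padding can outweigh the per-level savings)

Standard: 3375000 multiplications (150^3). Strassen: 5764801 multiplications (7^8, after padding to 256x256). Strassen reduces 8 recursive multiplications to 7 at each level.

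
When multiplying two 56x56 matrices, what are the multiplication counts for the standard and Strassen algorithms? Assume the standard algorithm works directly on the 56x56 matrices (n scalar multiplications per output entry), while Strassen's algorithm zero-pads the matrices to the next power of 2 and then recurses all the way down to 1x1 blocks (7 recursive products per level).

Matrix multiplication for 56x56 matrices:

Strassen's algorithm requires power-of-2 dimensions. Pad 56x56 to 64x64 (next power of 2).

Standard algorithm: 56^3 = 175616 multiplications
Strassen's algorithm: 7^(log2(64)) = 7^6 = 117649 multiplications
Savings: 175616 - 117649 = 57967 multiplications

Standard: 175616 multiplications (56^3). Strassen: 117649 multiplications (7^6, after padding to 64x64). Strassen reduces 8 recursive multiplications to 7 at each level.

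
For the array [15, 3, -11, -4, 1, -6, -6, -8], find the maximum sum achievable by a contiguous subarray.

Using Kadane's algorithm on [15, 3, -11, -4, 1, -6, -6, -8]:

Scanning through the array:
Position 1 (value 3): max_ending_here = 18, max_so_far = 18
Position 2 (value -11): max_ending_here = 7, max_so_far = 18
Position 3 (value -4): max_ending_here = 3, max_so_far = 18
Position 4 (value 1): max_ending_here = 4, max_so_far = 18
Position 5 (value -6): max_ending_here = -2, max_so_far = 18
Position 6 (value -6): max_ending_here = -6, max_so_far = 18
Position 7 (value -8): max_ending_here = -8, max_so_far = 18

Maximum subarray: [15, 3]
Maximum sum: 18

The maximum subarray is [15, 3] with sum 18. This subarray runs from index 0 to index 1.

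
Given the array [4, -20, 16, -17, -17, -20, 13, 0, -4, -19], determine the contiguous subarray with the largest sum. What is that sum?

Using Kadane's algorithm on [4, -20, 16, -17, -17, -20, 13, 0, -4, -19]:

Scanning through the array:
Position 1 (value -20): max_ending_here = -16, max_so_far = 4
Position 2 (value 16): max_ending_here = 16, max_so_far = 16
Position 3 (value -17): max_ending_here = -1, max_so_far = 16
Position 4 (value -17): max_ending_here = -17, max_so_far = 16
Position 5 (value -20): max_ending_here = -20, max_so_far = 16
Position 6 (value 13): max_ending_here = 13, max_so_far = 16
Position 7 (value 0): max_ending_here = 13, max_so_far = 16
Position 8 (value -4): max_ending_here = 9, max_so_far = 16
Position 9 (value -19): max_ending_here = -10, max_so_far = 16

Maximum subarray: [16]
Maximum sum: 16

The maximum subarray is [16] with sum 16. This subarray runs from index 2 to index 2.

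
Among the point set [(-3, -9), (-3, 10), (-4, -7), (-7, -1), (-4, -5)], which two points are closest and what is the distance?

Computing all pairwise distances among 5 points:

d((-3, -9), (-3, 10)) = 19.0
d((-3, -9), (-4, -7)) = 2.2361
d((-3, -9), (-7, -1)) = 8.9443
d((-3, -9), (-4, -5)) = 4.1231
d((-3, 10), (-4, -7)) = 17.0294
d((-3, 10), (-7, -1)) = 11.7047
d((-3, 10), (-4, -5)) = 15.0333
d((-4, -7), (-7, -1)) = 6.7082
d((-4, -7), (-4, -5)) = 2.0 <-- minimum
d((-7, -1), (-4, -5)) = 5.0

Closest pair: (-4, -7) and (-4, -5) with distance 2.0

The closest pair is (-4, -7) and (-4, -5) with Euclidean distance 2.0. For 5 points, brute-force pairwise comparison is shown above. For large n, the divide-and-conquer algorithm (sort by x, recurse on halves, check the dividing strip) achieves O(n log n).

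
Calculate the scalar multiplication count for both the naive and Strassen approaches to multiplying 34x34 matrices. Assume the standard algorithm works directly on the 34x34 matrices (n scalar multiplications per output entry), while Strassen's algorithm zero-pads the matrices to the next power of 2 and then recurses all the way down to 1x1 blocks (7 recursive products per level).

Matrix multiplication for 34x34 matrices:

Strassen's algorithm requires power-of-2 dimensions. Pad 34x34 to 64x64 (next power of 2).

Standard algorithm: 34^3 = 39304 multiplications
Strassen's algorithm: 7^(log2(64)) = 7^6 = 117649 multiplications
Difference: 39304 - 117649 = -78345 (Strassen uses MORE here due to padding overhead — for small or just-over-power-of-2 n, padding can outweigh the per-level savings)

Standard: 39304 multiplications (34^3). Strassen: 117649 multiplications (7^6, after padding to 64x64). Strassen reduces 8 recursive multiplications to 7 at each level.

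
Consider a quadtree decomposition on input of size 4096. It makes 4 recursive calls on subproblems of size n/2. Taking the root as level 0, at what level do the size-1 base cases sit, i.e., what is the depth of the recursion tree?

For divide and conquer with division factor 2:

Problem sizes at each level:
Level 0: 4096
Level 1: 2048
Level 2: 1024
Level 3: 512
Level 4: 256
Level 5: 128
Level 6: 64
Level 7: 32
Level 8: 16
Level 9: 8
Level 10: 4
Level 11: 2
Level 12: 1

The root is level 0 and the size-1 base case is level 12 (the tree spans levels 0 through 12, i.e. 13 levels counting the root), so the depth is the number of divisions: log_2(4096) = 12

The recursion tree depth is log_2(4096) = 12. At each level, the problem size is divided by 2, so it takes 12 divisions to reduce to a base case of size 1. The algorithm makes 4 recursive calls at each level.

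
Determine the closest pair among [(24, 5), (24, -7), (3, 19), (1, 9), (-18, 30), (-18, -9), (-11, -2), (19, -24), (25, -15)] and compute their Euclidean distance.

Computing all pairwise distances among 9 points:

d((24, 5), (24, -7)) = 12.0
d((24, 5), (3, 19)) = 25.2389
d((24, 5), (1, 9)) = 23.3452
d((24, 5), (-18, 30)) = 48.8774
d((24, 5), (-18, -9)) = 44.2719
d((24, 5), (-11, -2)) = 35.6931
d((24, 5), (19, -24)) = 29.4279
d((24, 5), (25, -15)) = 20.025
d((24, -7), (3, 19)) = 33.4215
d((24, -7), (1, 9)) = 28.0179
d((24, -7), (-18, 30)) = 55.9732
d((24, -7), (-18, -9)) = 42.0476
d((24, -7), (-11, -2)) = 35.3553
d((24, -7), (19, -24)) = 17.72
d((24, -7), (25, -15)) = 8.0623 <-- minimum
d((3, 19), (1, 9)) = 10.198
d((3, 19), (-18, 30)) = 23.7065
d((3, 19), (-18, -9)) = 35.0
d((3, 19), (-11, -2)) = 25.2389
d((3, 19), (19, -24)) = 45.8803
d((3, 19), (25, -15)) = 40.4969
d((1, 9), (-18, 30)) = 28.3196
d((1, 9), (-18, -9)) = 26.1725
d((1, 9), (-11, -2)) = 16.2788
d((1, 9), (19, -24)) = 37.5899
d((1, 9), (25, -15)) = 33.9411
d((-18, 30), (-18, -9)) = 39.0
d((-18, 30), (-11, -2)) = 32.7567
d((-18, 30), (19, -24)) = 65.4599
d((-18, 30), (25, -15)) = 62.2415
d((-18, -9), (-11, -2)) = 9.8995
d((-18, -9), (19, -24)) = 39.9249
d((-18, -9), (25, -15)) = 43.4166
d((-11, -2), (19, -24)) = 37.2022
d((-11, -2), (25, -15)) = 38.2753
d((19, -24), (25, -15)) = 10.8167

Closest pair: (24, -7) and (25, -15) with distance 8.0623

The closest pair is (24, -7) and (25, -15) with Euclidean distance 8.0623. For 9 points, brute-force pairwise comparison is shown above. For large n, the divide-and-conquer algorithm (sort by x, recurse on halves, check the dividing strip) achieves O(n log n).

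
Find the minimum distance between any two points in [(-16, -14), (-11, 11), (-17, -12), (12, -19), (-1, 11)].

Computing all pairwise distances among 5 points:

d((-16, -14), (-11, 11)) = 25.4951
d((-16, -14), (-17, -12)) = 2.2361 <-- minimum
d((-16, -14), (12, -19)) = 28.4429
d((-16, -14), (-1, 11)) = 29.1548
d((-11, 11), (-17, -12)) = 23.7697
d((-11, 11), (12, -19)) = 37.8021
d((-11, 11), (-1, 11)) = 10.0
d((-17, -12), (12, -19)) = 29.8329
d((-17, -12), (-1, 11)) = 28.0179
d((12, -19), (-1, 11)) = 32.6956

Closest pair: (-16, -14) and (-17, -12) with distance 2.2361

The closest pair is (-16, -14) and (-17, -12) with Euclidean distance 2.2361. For 5 points, brute-force pairwise comparison is shown above. For large n, the divide-and-conquer algorithm (sort by x, recurse on halves, check the dividing strip) achieves O(n log n).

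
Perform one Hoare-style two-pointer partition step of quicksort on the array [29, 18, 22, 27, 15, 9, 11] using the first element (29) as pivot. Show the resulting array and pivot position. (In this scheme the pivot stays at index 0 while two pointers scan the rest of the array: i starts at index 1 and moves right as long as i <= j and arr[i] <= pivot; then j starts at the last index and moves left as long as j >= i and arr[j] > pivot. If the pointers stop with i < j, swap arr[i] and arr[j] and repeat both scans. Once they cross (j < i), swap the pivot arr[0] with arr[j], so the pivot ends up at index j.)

Hoare-style two-pointer partition with pivot = 29:

Initial array: [29, 18, 22, 27, 15, 9, 11]

Pointers start at i = 1, j = 6.
i ends at 7, j ends at 6: the pointers have crossed (j < i), so scanning stops.

Swap pivot arr[0] with arr[6] to place pivot at position 6: [11, 18, 22, 27, 15, 9, 29]
Pivot position: 6

After partitioning with pivot 29, the array becomes [11, 18, 22, 27, 15, 9, 29]. The pivot is placed at index 6. All elements to the left of the pivot are <= 29, and all elements to the right are > 29.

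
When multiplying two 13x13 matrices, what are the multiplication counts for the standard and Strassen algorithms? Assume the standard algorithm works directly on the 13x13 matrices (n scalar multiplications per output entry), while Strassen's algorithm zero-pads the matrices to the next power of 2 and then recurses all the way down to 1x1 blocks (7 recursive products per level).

Matrix multiplication for 13x13 matrices:

Strassen's algorithm requires power-of-2 dimensions. Pad 13x13 to 16x16 (next power of 2).

Standard algorithm: 13^3 = 2197 multiplications
Strassen's algorithm: 7^(log2(16)) = 7^4 = 2401 multiplications
Difference: 2197 - 2401 = -204 (Strassen uses MORE here due to padding overhead — for small or just-over-power-of-2 n, padding can outweigh the per-level savings)

Standard: 2197 multiplications (13^3). Strassen: 2401 multiplications (7^4, after padding to 16x16). Strassen reduces 8 recursive multiplications to 7 at each level.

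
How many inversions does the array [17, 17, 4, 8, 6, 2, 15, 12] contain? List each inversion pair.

Finding inversions in [17, 17, 4, 8, 6, 2, 15, 12]:

(0, 2): arr[0]=17 > arr[2]=4
(0, 3): arr[0]=17 > arr[3]=8
(0, 4): arr[0]=17 > arr[4]=6
(0, 5): arr[0]=17 > arr[5]=2
(0, 6): arr[0]=17 > arr[6]=15
(0, 7): arr[0]=17 > arr[7]=12
(1, 2): arr[1]=17 > arr[2]=4
(1, 3): arr[1]=17 > arr[3]=8
(1, 4): arr[1]=17 > arr[4]=6
(1, 5): arr[1]=17 > arr[5]=2
(1, 6): arr[1]=17 > arr[6]=15
(1, 7): arr[1]=17 > arr[7]=12
(2, 5): arr[2]=4 > arr[5]=2
(3, 4): arr[3]=8 > arr[4]=6
(3, 5): arr[3]=8 > arr[5]=2
(4, 5): arr[4]=6 > arr[5]=2
(6, 7): arr[6]=15 > arr[7]=12

Total inversions: 17

The array has 17 inversion(s): (0,2), (0,3), (0,4), (0,5), (0,6), (0,7), (1,2), (1,3), (1,4), (1,5), (1,6), (1,7), (2,5), (3,4), (3,5), (4,5), (6,7). Each pair (i,j) satisfies i < j and arr[i] > arr[j].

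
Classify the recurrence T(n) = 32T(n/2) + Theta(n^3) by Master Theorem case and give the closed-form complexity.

Master Theorem for T(n) = 32T(n/2) + O(n^3):

a = 32, b = 2, c = 3
log_b(a) = log_2(32) = 5.0000

Case 1: c = 3 < log_2(32) = 5.0000
T(n) = O(n^(log_2 32)) = O(n^5)

For T(n) = 32T(n/2) + O(n^3): log_2(32) = 5.0000. This is Case 1 of the Master Theorem (c < log_b(a), work dominated by leaves), giving O(n^5).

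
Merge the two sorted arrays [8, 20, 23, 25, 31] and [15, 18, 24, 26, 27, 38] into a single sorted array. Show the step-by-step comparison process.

Merging process:

Compare 8 vs 15: take 8 from left. Merged: [8]
Compare 20 vs 15: take 15 from right. Merged: [8, 15]
Compare 20 vs 18: take 18 from right. Merged: [8, 15, 18]
Compare 20 vs 24: take 20 from left. Merged: [8, 15, 18, 20]
Compare 23 vs 24: take 23 from left. Merged: [8, 15, 18, 20, 23]
Compare 25 vs 24: take 24 from right. Merged: [8, 15, 18, 20, 23, 24]
Compare 25 vs 26: take 25 from left. Merged: [8, 15, 18, 20, 23, 24, 25]
Compare 31 vs 26: take 26 from right. Merged: [8, 15, 18, 20, 23, 24, 25, 26]
Compare 31 vs 27: take 27 from right. Merged: [8, 15, 18, 20, 23, 24, 25, 26, 27]
Compare 31 vs 38: take 31 from left. Merged: [8, 15, 18, 20, 23, 24, 25, 26, 27, 31]
Append remaining from right: [38]. Merged: [8, 15, 18, 20, 23, 24, 25, 26, 27, 31, 38]

Final merged array: [8, 15, 18, 20, 23, 24, 25, 26, 27, 31, 38]
Total comparisons: 10

The merged array is [8, 15, 18, 20, 23, 24, 25, 26, 27, 31, 38], requiring 10 comparisons. The merge step runs in O(n) time where n is the total number of elements.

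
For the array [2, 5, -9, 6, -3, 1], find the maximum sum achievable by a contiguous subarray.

Using Kadane's algorithm on [2, 5, -9, 6, -3, 1]:

Scanning through the array:
Position 1 (value 5): max_ending_here = 7, max_so_far = 7
Position 2 (value -9): max_ending_here = -2, max_so_far = 7
Position 3 (value 6): max_ending_here = 6, max_so_far = 7
Position 4 (value -3): max_ending_here = 3, max_so_far = 7
Position 5 (value 1): max_ending_here = 4, max_so_far = 7

Maximum subarray: [2, 5]
Maximum sum: 7

The maximum subarray is [2, 5] with sum 7. This subarray runs from index 0 to index 1.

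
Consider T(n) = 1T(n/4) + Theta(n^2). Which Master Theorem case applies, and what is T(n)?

Master Theorem for T(n) = 1T(n/4) + O(n^2):

a = 1, b = 4, c = 2
log_b(a) = log_4(1) = 0.0000

Case 3: c = 2 > log_4(1) = 0.0000
T(n) = O(n^2) = O(n^2)

For T(n) = 1T(n/4) + O(n^2): log_4(1) = 0.0000. This is Case 3 of the Master Theorem (c > log_b(a), work dominated by root), giving O(n^2).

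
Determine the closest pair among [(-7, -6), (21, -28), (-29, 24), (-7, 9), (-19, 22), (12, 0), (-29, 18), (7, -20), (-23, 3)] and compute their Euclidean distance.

Computing all pairwise distances among 9 points:

d((-7, -6), (21, -28)) = 35.609
d((-7, -6), (-29, 24)) = 37.2022
d((-7, -6), (-7, 9)) = 15.0
d((-7, -6), (-19, 22)) = 30.4631
d((-7, -6), (12, 0)) = 19.9249
d((-7, -6), (-29, 18)) = 32.5576
d((-7, -6), (7, -20)) = 19.799
d((-7, -6), (-23, 3)) = 18.3576
d((21, -28), (-29, 24)) = 72.1388
d((21, -28), (-7, 9)) = 46.4004
d((21, -28), (-19, 22)) = 64.0312
d((21, -28), (12, 0)) = 29.4109
d((21, -28), (-29, 18)) = 67.9412
d((21, -28), (7, -20)) = 16.1245
d((21, -28), (-23, 3)) = 53.8238
d((-29, 24), (-7, 9)) = 26.6271
d((-29, 24), (-19, 22)) = 10.198
d((-29, 24), (12, 0)) = 47.5079
d((-29, 24), (-29, 18)) = 6.0 <-- minimum
d((-29, 24), (7, -20)) = 56.8507
d((-29, 24), (-23, 3)) = 21.8403
d((-7, 9), (-19, 22)) = 17.6918
d((-7, 9), (12, 0)) = 21.0238
d((-7, 9), (-29, 18)) = 23.7697
d((-7, 9), (7, -20)) = 32.2025
d((-7, 9), (-23, 3)) = 17.088
d((-19, 22), (12, 0)) = 38.0132
d((-19, 22), (-29, 18)) = 10.7703
d((-19, 22), (7, -20)) = 49.3964
d((-19, 22), (-23, 3)) = 19.4165
d((12, 0), (-29, 18)) = 44.7772
d((12, 0), (7, -20)) = 20.6155
d((12, 0), (-23, 3)) = 35.1283
d((-29, 18), (7, -20)) = 52.345
d((-29, 18), (-23, 3)) = 16.1555
d((7, -20), (-23, 3)) = 37.8021

Closest pair: (-29, 24) and (-29, 18) with distance 6.0

The closest pair is (-29, 24) and (-29, 18) with Euclidean distance 6.0. For 9 points, brute-force pairwise comparison is shown above. For large n, the divide-and-conquer algorithm (sort by x, recurse on halves, check the dividing strip) achieves O(n log n).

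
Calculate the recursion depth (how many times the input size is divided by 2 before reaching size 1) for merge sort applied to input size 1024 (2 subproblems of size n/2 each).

For divide and conquer with division factor 2:

Problem sizes at each level:
Level 0: 1024
Level 1: 512
Level 2: 256
Level 3: 128
Level 4: 64
Level 5: 32
Level 6: 16
Level 7: 8
Level 8: 4
Level 9: 2
Level 10: 1

The root is level 0 and the size-1 base case is level 10 (the tree spans levels 0 through 10, i.e. 11 levels counting the root), so the depth is the number of divisions: log_2(1024) = 10

The recursion tree depth is log_2(1024) = 10. At each level, the problem size is divided by 2, so it takes 10 divisions to reduce to a base case of size 1. The algorithm makes 2 recursive calls at each level.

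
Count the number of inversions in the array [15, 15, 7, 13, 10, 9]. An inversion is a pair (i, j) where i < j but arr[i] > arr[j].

Finding inversions in [15, 15, 7, 13, 10, 9]:

(0, 2): arr[0]=15 > arr[2]=7
(0, 3): arr[0]=15 > arr[3]=13
(0, 4): arr[0]=15 > arr[4]=10
(0, 5): arr[0]=15 > arr[5]=9
(1, 2): arr[1]=15 > arr[2]=7
(1, 3): arr[1]=15 > arr[3]=13
(1, 4): arr[1]=15 > arr[4]=10
(1, 5): arr[1]=15 > arr[5]=9
(3, 4): arr[3]=13 > arr[4]=10
(3, 5): arr[3]=13 > arr[5]=9
(4, 5): arr[4]=10 > arr[5]=9

Total inversions: 11

The array has 11 inversion(s): (0,2), (0,3), (0,4), (0,5), (1,2), (1,3), (1,4), (1,5), (3,4), (3,5), (4,5). Each pair (i,j) satisfies i < j and arr[i] > arr[j].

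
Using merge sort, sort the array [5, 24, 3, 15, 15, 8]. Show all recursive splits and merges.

Merge sort trace:

Split: [5, 24, 3, 15, 15, 8] -> [5, 24, 3] and [15, 15, 8]
  Split: [5, 24, 3] -> [5] and [24, 3]
    Split: [24, 3] -> [24] and [3]
    Merge: [24] + [3] -> [3, 24]
  Merge: [5] + [3, 24] -> [3, 5, 24]
  Split: [15, 15, 8] -> [15] and [15, 8]
    Split: [15, 8] -> [15] and [8]
    Merge: [15] + [8] -> [8, 15]
  Merge: [15] + [8, 15] -> [8, 15, 15]
Merge: [3, 5, 24] + [8, 15, 15] -> [3, 5, 8, 15, 15, 24]

Final sorted array: [3, 5, 8, 15, 15, 24]

The merge sort proceeds by recursively splitting the array and merging sorted halves.
After all merges, the sorted array is [3, 5, 8, 15, 15, 24].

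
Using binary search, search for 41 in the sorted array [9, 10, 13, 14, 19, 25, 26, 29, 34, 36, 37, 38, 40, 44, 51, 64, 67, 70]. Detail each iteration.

Binary search for 41 in [9, 10, 13, 14, 19, 25, 26, 29, 34, 36, 37, 38, 40, 44, 51, 64, 67, 70]:

lo=0, hi=17, mid=8, arr[mid]=34 -> 34 < 41, search right half
lo=9, hi=17, mid=13, arr[mid]=44 -> 44 > 41, search left half
lo=9, hi=12, mid=10, arr[mid]=37 -> 37 < 41, search right half
lo=11, hi=12, mid=11, arr[mid]=38 -> 38 < 41, search right half
lo=12, hi=12, mid=12, arr[mid]=40 -> 40 < 41, search right half
lo=13 > hi=12, target 41 not found

Binary search determines that 41 is not in the array after 5 comparisons. The search space was exhausted without finding the target.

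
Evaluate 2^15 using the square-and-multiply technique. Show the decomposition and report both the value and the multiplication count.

Computing 2^15 by squaring (build up from 2^1; each line after the first costs one multiplication):

2^1 = 2
2^2 = (2^1)^2 = 2^2 = 4
2^3 = 2 * 2^2 = 2 * 4 = 8
2^6 = (2^3)^2 = 8^2 = 64
2^7 = 2 * 2^6 = 2 * 64 = 128
2^14 = (2^7)^2 = 128^2 = 16384
2^15 = 2 * 2^14 = 2 * 16384 = 32768

Result: 32768
Multiplications needed: 6 (6 lines after 2^1)

2^15 = 32768. Using exponentiation by squaring, this requires 6 multiplications. The key idea: if the exponent is even, square the half-power; if odd, multiply by the base once.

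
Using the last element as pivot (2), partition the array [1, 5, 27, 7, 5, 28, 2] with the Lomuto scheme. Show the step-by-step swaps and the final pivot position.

Lomuto partition with pivot = 2:

Initial array: [1, 5, 27, 7, 5, 28, 2]

arr[0]=1 <= 2: swap with position 0, array becomes [1, 5, 27, 7, 5, 28, 2]
arr[1]=5 > 2: no swap
arr[2]=27 > 2: no swap
arr[3]=7 > 2: no swap
arr[4]=5 > 2: no swap
arr[5]=28 > 2: no swap

Place pivot at position 1: [1, 2, 27, 7, 5, 28, 5]
Pivot position: 1

After partitioning with pivot 2, the array becomes [1, 2, 27, 7, 5, 28, 5]. The pivot is placed at index 1. All elements to the left of the pivot are <= 2, and all elements to the right are > 2.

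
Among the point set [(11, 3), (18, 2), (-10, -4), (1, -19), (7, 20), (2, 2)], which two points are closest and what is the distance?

Computing all pairwise distances among 6 points:

d((11, 3), (18, 2)) = 7.0711 <-- minimum
d((11, 3), (-10, -4)) = 22.1359
d((11, 3), (1, -19)) = 24.1661
d((11, 3), (7, 20)) = 17.4642
d((11, 3), (2, 2)) = 9.0554
d((18, 2), (-10, -4)) = 28.6356
d((18, 2), (1, -19)) = 27.0185
d((18, 2), (7, 20)) = 21.095
d((18, 2), (2, 2)) = 16.0
d((-10, -4), (1, -19)) = 18.6011
d((-10, -4), (7, 20)) = 29.4109
d((-10, -4), (2, 2)) = 13.4164
d((1, -19), (7, 20)) = 39.4588
d((1, -19), (2, 2)) = 21.0238
d((7, 20), (2, 2)) = 18.6815

Closest pair: (11, 3) and (18, 2) with distance 7.0711

The closest pair is (11, 3) and (18, 2) with Euclidean distance 7.0711. For 6 points, brute-force pairwise comparison is shown above. For large n, the divide-and-conquer algorithm (sort by x, recurse on halves, check the dividing strip) achieves O(n log n).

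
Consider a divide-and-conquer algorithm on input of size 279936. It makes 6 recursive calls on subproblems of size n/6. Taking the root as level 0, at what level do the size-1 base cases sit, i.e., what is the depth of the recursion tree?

For divide and conquer with division factor 6:

Problem sizes at each level:
Level 0: 279936
Level 1: 46656
Level 2: 7776
Level 3: 1296
Level 4: 216
Level 5: 36
Level 6: 6
Level 7: 1

The root is level 0 and the size-1 base case is level 7 (the tree spans levels 0 through 7, i.e. 8 levels counting the root), so the depth is the number of divisions: log_6(279936) = 7

The recursion tree depth is log_6(279936) = 7. At each level, the problem size is divided by 6, so it takes 7 divisions to reduce to a base case of size 1. The algorithm makes 6 recursive calls at each level.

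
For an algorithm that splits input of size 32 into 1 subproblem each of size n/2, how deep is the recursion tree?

For divide and conquer with division factor 2:

Problem sizes at each level:
Level 0: 32
Level 1: 16
Level 2: 8
Level 3: 4
Level 4: 2
Level 5: 1

The root is level 0 and the size-1 base case is level 5 (the tree spans levels 0 through 5, i.e. 6 levels counting the root), so the depth is the number of divisions: log_2(32) = 5

The recursion tree depth is log_2(32) = 5. At each level, the problem size is divided by 2, so it takes 5 divisions to reduce to a base case of size 1. The algorithm makes 1 recursive call at each level.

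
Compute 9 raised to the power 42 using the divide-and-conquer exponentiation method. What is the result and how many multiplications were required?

Computing 9^42 by squaring (build up from 9^1; each line after the first costs one multiplication):

9^1 = 9
9^2 = (9^1)^2 = 9^2 = 81
9^4 = (9^2)^2 = 81^2 = 6561
9^5 = 9 * 9^4 = 9 * 6561 = 59049
9^10 = (9^5)^2 = 59049^2 = 3486784401
9^20 = (9^10)^2 = 3486784401^2 = 12157665459056928801
9^21 = 9 * 9^20 = 9 * 12157665459056928801 = 109418989131512359209
9^42 = (9^21)^2 = 109418989131512359209^2 = 11972515182562019788602740026717047105681

Result: 11972515182562019788602740026717047105681
Multiplications needed: 7 (7 lines after 9^1)

9^42 = 11972515182562019788602740026717047105681. Using exponentiation by squaring, this requires 7 multiplications. The key idea: if the exponent is even, square the half-power; if odd, multiply by the base once.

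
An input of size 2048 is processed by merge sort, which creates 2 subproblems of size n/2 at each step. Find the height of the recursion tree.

For divide and conquer with division factor 2:

Problem sizes at each level:
Level 0: 2048
Level 1: 1024
Level 2: 512
Level 3: 256
Level 4: 128
Level 5: 64
Level 6: 32
Level 7: 16
Level 8: 8
Level 9: 4
Level 10: 2
Level 11: 1

The root is level 0 and the size-1 base case is level 11 (the tree spans levels 0 through 11, i.e. 12 levels counting the root), so the depth is the number of divisions: log_2(2048) = 11

The recursion tree depth is log_2(2048) = 11. At each level, the problem size is divided by 2, so it takes 11 divisions to reduce to a base case of size 1. The algorithm makes 2 recursive calls at each level.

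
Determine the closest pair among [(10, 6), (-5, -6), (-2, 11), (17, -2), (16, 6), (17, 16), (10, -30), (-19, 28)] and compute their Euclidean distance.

Computing all pairwise distances among 8 points:

d((10, 6), (-5, -6)) = 19.2094
d((10, 6), (-2, 11)) = 13.0
d((10, 6), (17, -2)) = 10.6301
d((10, 6), (16, 6)) = 6.0 <-- minimum
d((10, 6), (17, 16)) = 12.2066
d((10, 6), (10, -30)) = 36.0
d((10, 6), (-19, 28)) = 36.4005
d((-5, -6), (-2, 11)) = 17.2627
d((-5, -6), (17, -2)) = 22.3607
d((-5, -6), (16, 6)) = 24.1868
d((-5, -6), (17, 16)) = 31.1127
d((-5, -6), (10, -30)) = 28.3019
d((-5, -6), (-19, 28)) = 36.7696
d((-2, 11), (17, -2)) = 23.0217
d((-2, 11), (16, 6)) = 18.6815
d((-2, 11), (17, 16)) = 19.6469
d((-2, 11), (10, -30)) = 42.72
d((-2, 11), (-19, 28)) = 24.0416
d((17, -2), (16, 6)) = 8.0623
d((17, -2), (17, 16)) = 18.0
d((17, -2), (10, -30)) = 28.8617
d((17, -2), (-19, 28)) = 46.8615
d((16, 6), (17, 16)) = 10.0499
d((16, 6), (10, -30)) = 36.4966
d((16, 6), (-19, 28)) = 41.3401
d((17, 16), (10, -30)) = 46.5296
d((17, 16), (-19, 28)) = 37.9473
d((10, -30), (-19, 28)) = 64.846

Closest pair: (10, 6) and (16, 6) with distance 6.0

The closest pair is (10, 6) and (16, 6) with Euclidean distance 6.0. For 8 points, brute-force pairwise comparison is shown above. For large n, the divide-and-conquer algorithm (sort by x, recurse on halves, check the dividing strip) achieves O(n log n).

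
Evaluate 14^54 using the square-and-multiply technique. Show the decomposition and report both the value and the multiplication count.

Computing 14^54 by squaring (build up from 14^1; each line after the first costs one multiplication):

14^1 = 14
14^2 = (14^1)^2 = 14^2 = 196
14^3 = 14 * 14^2 = 14 * 196 = 2744
14^6 = (14^3)^2 = 2744^2 = 7529536
14^12 = (14^6)^2 = 7529536^2 = 56693912375296
14^13 = 14 * 14^12 = 14 * 56693912375296 = 793714773254144
14^26 = (14^13)^2 = 793714773254144^2 = 629983141281877223603213172736
14^27 = 14 * 14^26 = 14 * 629983141281877223603213172736 = 8819763977946281130444984418304
14^54 = (14^27)^2 = 8819763977946281130444984418304^2 = 77788236626678808982722471083604074886584214739573349250236416

Result: 77788236626678808982722471083604074886584214739573349250236416
Multiplications needed: 8 (8 lines after 14^1)

14^54 = 77788236626678808982722471083604074886584214739573349250236416. Using exponentiation by squaring, this requires 8 multiplications. The key idea: if the exponent is even, square the half-power; if odd, multiply by the base once.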